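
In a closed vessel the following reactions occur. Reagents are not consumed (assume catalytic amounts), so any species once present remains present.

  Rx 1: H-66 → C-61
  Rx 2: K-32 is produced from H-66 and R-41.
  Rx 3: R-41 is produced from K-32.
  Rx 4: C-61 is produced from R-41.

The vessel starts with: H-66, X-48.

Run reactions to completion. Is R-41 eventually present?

R-41 would need K-32 (Rx 3), but K-32 never forms.

No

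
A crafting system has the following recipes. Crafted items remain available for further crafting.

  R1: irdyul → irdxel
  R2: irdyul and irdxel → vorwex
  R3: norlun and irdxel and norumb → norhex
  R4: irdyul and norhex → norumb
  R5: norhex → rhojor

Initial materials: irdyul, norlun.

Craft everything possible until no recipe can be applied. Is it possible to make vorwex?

Using R1, irdyul makes irdxel.
Using R2, irdyul and irdxel make vorwex.

Yes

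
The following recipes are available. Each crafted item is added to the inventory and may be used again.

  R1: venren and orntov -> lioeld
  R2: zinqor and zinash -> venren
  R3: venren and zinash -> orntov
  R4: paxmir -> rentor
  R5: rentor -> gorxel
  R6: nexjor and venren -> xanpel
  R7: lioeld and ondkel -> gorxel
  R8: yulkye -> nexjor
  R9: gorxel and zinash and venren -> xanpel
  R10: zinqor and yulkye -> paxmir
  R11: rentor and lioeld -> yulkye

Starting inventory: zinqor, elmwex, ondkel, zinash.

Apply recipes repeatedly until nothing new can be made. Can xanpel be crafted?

Yes

Using R2, zinqor and zinash make venren.
Using R3, venren and zinash make orntov.
venren and orntov -> lioeld (R1).
Using R7, lioeld and ondkel make gorxel.
gorxel and zinash and venren -> xanpel (R9).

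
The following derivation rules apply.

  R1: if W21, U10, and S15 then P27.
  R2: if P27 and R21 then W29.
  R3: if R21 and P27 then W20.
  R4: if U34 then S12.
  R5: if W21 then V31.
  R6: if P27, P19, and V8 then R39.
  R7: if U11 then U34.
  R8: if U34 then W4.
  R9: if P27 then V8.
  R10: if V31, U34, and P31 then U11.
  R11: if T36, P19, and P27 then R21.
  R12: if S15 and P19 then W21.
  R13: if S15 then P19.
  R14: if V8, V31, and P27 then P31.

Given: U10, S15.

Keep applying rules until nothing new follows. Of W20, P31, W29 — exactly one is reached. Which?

P31

From S15, R13 gives P19.
S15 and P19 hold, so W21 follows (R12).
W21 holds, so V31 follows (R5).
W21, U10, and S15 hold, so P27 follows (R1).
From P27, R9 gives V8.
From V8, V31, and P27, R14 gives P31.
W20 would need R21 and P27 (R3), but R21 is never established. W29 would need P27 and R21 (R2), but R21 is never established.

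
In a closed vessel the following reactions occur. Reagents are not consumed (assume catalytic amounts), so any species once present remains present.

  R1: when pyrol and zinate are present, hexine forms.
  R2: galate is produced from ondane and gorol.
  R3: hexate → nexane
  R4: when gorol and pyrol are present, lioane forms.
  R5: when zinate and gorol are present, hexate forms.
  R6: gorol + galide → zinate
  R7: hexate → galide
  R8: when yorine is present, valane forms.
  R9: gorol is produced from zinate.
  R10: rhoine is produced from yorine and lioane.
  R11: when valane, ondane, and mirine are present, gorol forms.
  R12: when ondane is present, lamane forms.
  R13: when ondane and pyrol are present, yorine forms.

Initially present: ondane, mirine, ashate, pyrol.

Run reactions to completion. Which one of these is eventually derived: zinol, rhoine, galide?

rhoine

ondane and pyrol present → yorine forms (R13).
yorine present → valane forms (R8).
valane, ondane, and mirine present → gorol forms (R11).
gorol and pyrol present → lioane forms (R4).
yorine and lioane present → rhoine forms (R10).
No rule produces zinol, and it is not given. galide would need hexate (R7), but hexate never forms.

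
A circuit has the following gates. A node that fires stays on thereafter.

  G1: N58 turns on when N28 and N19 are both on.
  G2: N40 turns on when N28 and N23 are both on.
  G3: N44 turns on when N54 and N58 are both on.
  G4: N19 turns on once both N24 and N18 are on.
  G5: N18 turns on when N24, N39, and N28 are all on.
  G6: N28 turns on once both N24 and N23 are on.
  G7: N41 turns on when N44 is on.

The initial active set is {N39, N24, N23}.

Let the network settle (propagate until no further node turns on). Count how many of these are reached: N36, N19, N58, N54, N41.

G6: N24 and N23 on → N28 on.
N24, N39, and N28 are on, so N18 turns on (G5).
G4: N24 and N18 on → N19 on.
G1: N28 and N19 on → N58 on.
No rule produces N36, and it is not given.
N19: reached.
N58: reached.
No rule produces N54, and it is not given.
N41 would need N44 (G7), but N44 never turns on.
Reached: N19 and N58 — 2 of the 5.

2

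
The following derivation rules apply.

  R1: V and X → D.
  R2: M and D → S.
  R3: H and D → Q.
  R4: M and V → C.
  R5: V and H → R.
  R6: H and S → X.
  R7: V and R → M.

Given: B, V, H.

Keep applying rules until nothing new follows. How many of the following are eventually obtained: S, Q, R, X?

V and H hold, so R follows (R5).
S would need M and D (R2), but D is never established.
Q would need H and D (R3), but D is never established.
R: reached.
X would need H and S (R6), but S is never established.
Reached: R — 1 of the 4.

1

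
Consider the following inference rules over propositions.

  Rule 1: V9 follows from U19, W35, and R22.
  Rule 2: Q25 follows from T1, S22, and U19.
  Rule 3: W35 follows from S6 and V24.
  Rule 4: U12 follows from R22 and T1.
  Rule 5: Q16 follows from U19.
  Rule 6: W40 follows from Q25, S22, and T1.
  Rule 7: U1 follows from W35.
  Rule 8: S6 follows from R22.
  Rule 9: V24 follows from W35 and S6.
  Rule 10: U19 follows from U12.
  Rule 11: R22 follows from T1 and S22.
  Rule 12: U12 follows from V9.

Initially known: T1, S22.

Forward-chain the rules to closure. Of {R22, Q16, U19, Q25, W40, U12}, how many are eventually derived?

6

From T1 and S22, Rule 11 gives R22.
R22 and T1 hold, so U12 follows (Rule 4).
U12 holds, so U19 follows (Rule 10).
T1, S22, and U19 hold, so Q25 follows (Rule 2).
U19 holds, so Q16 follows (Rule 5).
Q25, S22, and T1 hold, so W40 follows (Rule 6).
R22: reached.
Q16: reached.
U19: reached.
Q25: reached.
W40: reached.
U12: reached.
All 6 are reached.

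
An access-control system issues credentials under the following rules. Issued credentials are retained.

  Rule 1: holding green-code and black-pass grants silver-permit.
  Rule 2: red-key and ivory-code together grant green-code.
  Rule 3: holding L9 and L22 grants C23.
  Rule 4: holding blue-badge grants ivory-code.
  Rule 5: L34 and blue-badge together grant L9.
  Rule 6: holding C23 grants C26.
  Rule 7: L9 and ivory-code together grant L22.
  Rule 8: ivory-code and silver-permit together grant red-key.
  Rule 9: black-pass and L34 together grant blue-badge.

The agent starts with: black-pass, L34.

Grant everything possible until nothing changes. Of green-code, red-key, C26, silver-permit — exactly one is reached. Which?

C26

Holding black-pass and L34 grants blue-badge (Rule 9).
Holding blue-badge grants ivory-code (Rule 4).
Holding L34 and blue-badge grants L9 (Rule 5).
Holding L9 and ivory-code grants L22 (Rule 7).
Holding L9 and L22 grants C23 (Rule 3).
Holding C23 grants C26 (Rule 6).
silver-permit would need green-code and black-pass (Rule 1), but green-code is never granted. green-code would need red-key and ivory-code (Rule 2), but red-key is never granted. red-key would need ivory-code and silver-permit (Rule 8), but silver-permit is never granted.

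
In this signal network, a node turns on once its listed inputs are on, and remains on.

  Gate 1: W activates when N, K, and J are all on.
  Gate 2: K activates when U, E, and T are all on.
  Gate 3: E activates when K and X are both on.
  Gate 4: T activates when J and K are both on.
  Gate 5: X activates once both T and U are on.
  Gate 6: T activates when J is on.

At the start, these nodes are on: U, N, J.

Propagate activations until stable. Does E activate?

No

E would need K and X (Gate 3), but K never turns on.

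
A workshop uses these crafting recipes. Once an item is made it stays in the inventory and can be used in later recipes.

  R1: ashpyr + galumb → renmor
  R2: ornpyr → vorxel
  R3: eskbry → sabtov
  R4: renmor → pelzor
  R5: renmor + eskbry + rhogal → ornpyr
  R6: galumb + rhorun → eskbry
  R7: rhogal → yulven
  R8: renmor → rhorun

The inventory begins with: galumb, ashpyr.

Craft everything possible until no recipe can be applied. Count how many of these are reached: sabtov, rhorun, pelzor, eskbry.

4

Using R1, ashpyr and galumb make renmor.
Using R4, renmor makes pelzor.
renmor → rhorun (R8).
Using R6, galumb and rhorun make eskbry.
Using R3, eskbry makes sabtov.
sabtov: reached.
rhorun: reached.
pelzor: reached.
eskbry: reached.
All 4 are reached.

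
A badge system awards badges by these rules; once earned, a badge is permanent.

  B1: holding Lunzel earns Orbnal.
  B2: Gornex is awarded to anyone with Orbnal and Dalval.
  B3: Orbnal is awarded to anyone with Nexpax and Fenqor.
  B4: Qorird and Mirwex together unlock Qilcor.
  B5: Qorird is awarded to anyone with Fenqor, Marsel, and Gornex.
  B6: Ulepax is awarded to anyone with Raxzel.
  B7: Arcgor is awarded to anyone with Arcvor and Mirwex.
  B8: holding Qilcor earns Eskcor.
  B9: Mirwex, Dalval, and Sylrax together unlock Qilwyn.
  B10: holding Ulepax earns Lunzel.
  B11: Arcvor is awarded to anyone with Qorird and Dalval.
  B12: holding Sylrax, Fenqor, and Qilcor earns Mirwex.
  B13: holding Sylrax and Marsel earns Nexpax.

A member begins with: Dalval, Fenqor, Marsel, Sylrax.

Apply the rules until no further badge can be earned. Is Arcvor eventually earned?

Yes

With Sylrax and Marsel, Nexpax is earned (B13).
With Nexpax and Fenqor, Orbnal is earned (B3).
With Orbnal and Dalval, Gornex is earned (B2).
With Fenqor, Marsel, and Gornex, Qorird is earned (B5).
With Qorird and Dalval, Arcvor is earned (B11).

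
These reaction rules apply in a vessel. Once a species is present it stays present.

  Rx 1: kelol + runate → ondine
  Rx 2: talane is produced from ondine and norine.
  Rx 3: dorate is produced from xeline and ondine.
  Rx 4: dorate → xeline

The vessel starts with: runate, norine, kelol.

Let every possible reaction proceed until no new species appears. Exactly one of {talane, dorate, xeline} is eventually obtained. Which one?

talane

kelol and runate present → ondine forms (Rx 1).
ondine and norine present → talane forms (Rx 2).
dorate would need xeline and ondine (Rx 3), but xeline never forms. xeline would need dorate (Rx 4), but dorate never forms.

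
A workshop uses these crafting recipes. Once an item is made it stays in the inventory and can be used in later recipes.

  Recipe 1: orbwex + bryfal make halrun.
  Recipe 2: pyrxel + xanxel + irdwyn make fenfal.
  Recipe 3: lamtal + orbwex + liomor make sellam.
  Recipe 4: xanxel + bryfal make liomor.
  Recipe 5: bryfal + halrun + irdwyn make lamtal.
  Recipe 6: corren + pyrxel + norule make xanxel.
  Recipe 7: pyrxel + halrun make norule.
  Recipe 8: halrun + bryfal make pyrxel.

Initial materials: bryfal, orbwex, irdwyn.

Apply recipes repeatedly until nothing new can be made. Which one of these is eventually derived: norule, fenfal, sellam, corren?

norule

orbwex + bryfal → halrun (Recipe 1).
halrun + bryfal → pyrxel (Recipe 8).
pyrxel + halrun → norule (Recipe 7).
No rule produces corren, and it is not given. sellam would need lamtal, orbwex, and liomor (Recipe 3), but liomor is never obtained. fenfal would need pyrxel, xanxel, and irdwyn (Recipe 2), but xanxel is never obtained.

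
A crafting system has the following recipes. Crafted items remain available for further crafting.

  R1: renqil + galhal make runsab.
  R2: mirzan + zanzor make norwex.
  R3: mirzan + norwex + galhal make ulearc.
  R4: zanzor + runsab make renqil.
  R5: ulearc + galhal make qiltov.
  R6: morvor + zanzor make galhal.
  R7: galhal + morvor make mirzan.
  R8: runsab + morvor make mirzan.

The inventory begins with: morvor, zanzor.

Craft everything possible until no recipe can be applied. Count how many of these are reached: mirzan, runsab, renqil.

1

morvor + zanzor → galhal (R6).
Using R7, galhal and morvor make mirzan.
mirzan: reached.
runsab would need renqil and galhal (R1), but renqil is never obtained.
renqil would need zanzor and runsab (R4), but runsab is never obtained.
Reached: mirzan — 1 of the 3.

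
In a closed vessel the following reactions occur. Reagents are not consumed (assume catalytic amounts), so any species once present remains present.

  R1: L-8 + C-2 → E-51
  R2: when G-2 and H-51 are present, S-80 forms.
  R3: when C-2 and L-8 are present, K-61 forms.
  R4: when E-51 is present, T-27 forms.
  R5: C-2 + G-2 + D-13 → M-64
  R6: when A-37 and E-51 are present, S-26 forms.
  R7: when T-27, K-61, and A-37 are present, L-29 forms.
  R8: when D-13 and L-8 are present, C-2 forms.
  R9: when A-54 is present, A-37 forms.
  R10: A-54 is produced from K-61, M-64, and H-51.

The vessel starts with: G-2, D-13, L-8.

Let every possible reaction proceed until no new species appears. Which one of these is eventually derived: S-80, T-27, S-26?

T-27

D-13 and L-8 present → C-2 forms (R8).
L-8 and C-2 present → E-51 forms (R1).
E-51 present → T-27 forms (R4).
S-26 would need A-37 and E-51 (R6), but A-37 never forms. S-80 would need G-2 and H-51 (R2), but H-51 never forms.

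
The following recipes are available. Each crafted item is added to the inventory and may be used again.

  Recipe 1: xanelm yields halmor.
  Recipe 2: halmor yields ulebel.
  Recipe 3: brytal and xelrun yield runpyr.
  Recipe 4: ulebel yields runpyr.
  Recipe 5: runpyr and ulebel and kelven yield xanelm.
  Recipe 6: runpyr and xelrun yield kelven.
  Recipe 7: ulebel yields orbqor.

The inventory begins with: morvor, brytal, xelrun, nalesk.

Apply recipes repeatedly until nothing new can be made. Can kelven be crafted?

Using Recipe 3, brytal and xelrun make runpyr.
Using Recipe 6, runpyr and xelrun make kelven.

Yes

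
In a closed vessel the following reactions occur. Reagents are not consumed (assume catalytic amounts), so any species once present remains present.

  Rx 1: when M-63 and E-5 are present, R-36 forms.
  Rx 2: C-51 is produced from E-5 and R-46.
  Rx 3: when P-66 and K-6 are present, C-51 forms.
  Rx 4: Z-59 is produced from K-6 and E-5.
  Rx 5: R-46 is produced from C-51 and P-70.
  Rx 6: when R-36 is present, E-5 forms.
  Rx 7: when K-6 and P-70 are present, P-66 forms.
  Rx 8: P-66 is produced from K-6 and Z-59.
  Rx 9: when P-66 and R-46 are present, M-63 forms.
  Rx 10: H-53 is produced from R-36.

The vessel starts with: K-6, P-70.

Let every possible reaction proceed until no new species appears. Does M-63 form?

Yes

K-6 and P-70 present → P-66 forms (Rx 7).
P-66 and K-6 present → C-51 forms (Rx 3).
C-51 and P-70 present → R-46 forms (Rx 5).
P-66 and R-46 present → M-63 forms (Rx 9).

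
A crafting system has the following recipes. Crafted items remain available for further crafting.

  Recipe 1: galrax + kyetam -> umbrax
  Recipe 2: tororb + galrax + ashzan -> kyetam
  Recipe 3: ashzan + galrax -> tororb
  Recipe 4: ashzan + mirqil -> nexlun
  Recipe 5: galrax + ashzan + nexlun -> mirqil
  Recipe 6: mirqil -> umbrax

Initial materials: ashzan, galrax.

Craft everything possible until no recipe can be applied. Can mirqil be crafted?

mirqil would need galrax, ashzan, and nexlun (Recipe 5), but nexlun is never obtained.

No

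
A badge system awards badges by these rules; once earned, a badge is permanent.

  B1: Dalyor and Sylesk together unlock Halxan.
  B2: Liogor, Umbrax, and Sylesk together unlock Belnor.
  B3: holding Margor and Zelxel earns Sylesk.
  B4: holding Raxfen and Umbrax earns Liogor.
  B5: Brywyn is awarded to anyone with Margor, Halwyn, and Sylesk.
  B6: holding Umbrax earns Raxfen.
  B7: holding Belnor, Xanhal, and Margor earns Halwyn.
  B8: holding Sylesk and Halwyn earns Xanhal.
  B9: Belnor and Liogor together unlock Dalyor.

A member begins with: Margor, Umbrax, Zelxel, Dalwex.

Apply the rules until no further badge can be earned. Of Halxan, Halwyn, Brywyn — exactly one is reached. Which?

Halxan

With Umbrax, Raxfen is earned (B6).
With Margor and Zelxel, Sylesk is earned (B3).
With Raxfen and Umbrax, Liogor is earned (B4).
With Liogor, Umbrax, and Sylesk, Belnor is earned (B2).
With Belnor and Liogor, Dalyor is earned (B9).
With Dalyor and Sylesk, Halxan is earned (B1).
Halwyn would need Belnor, Xanhal, and Margor (B7), but Xanhal is never earned. Brywyn would need Margor, Halwyn, and Sylesk (B5), but Halwyn is never earned.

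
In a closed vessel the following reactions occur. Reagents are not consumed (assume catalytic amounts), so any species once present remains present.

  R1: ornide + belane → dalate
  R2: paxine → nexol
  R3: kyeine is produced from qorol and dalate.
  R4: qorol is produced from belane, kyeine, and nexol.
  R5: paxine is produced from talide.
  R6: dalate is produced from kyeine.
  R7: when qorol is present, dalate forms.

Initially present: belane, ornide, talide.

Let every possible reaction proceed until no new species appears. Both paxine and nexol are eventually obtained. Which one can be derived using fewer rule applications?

paxine: talide present → paxine forms (R5). [1 rule application]
nexol: talide present → paxine forms (R5). paxine present → nexol forms (R2). [2 rule applications]
paxine needs fewer.

paxine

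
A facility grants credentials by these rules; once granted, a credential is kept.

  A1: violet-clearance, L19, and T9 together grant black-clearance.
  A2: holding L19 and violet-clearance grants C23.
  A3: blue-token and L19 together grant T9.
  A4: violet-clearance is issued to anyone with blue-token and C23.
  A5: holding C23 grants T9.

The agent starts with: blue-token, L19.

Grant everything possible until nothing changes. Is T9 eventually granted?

Yes

Holding blue-token and L19 grants T9 (A3).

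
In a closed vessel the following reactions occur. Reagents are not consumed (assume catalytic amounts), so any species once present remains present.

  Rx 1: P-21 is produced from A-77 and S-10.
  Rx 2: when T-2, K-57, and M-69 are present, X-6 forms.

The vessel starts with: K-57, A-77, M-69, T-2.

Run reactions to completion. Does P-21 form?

No

P-21 would need A-77 and S-10 (Rx 1), but S-10 never forms.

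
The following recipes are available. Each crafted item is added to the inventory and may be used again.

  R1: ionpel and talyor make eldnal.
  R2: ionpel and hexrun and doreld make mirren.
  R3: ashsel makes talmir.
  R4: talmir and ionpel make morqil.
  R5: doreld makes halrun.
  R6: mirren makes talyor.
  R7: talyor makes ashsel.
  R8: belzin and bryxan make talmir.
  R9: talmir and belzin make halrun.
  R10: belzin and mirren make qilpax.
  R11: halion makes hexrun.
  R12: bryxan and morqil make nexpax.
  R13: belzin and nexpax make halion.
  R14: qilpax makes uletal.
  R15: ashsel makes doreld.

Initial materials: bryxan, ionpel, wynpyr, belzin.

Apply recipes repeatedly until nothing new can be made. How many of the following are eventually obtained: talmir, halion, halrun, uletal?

3

belzin and bryxan → talmir (R8).
talmir and ionpel → morqil (R4).
Using R9, talmir and belzin make halrun.
Using R12, bryxan and morqil make nexpax.
belzin and nexpax → halion (R13).
talmir: reached.
halion: reached.
halrun: reached.
uletal would need qilpax (R14), but qilpax is never obtained.
Reached: talmir, halion, and halrun — 3 of the 4.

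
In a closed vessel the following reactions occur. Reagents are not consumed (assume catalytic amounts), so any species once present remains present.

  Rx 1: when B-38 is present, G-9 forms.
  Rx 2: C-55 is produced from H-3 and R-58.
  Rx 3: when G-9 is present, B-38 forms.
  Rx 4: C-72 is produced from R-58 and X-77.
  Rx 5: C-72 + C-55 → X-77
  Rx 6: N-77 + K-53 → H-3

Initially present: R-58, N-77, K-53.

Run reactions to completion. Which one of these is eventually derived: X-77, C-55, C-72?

N-77 and K-53 present → H-3 forms (Rx 6).
H-3 and R-58 present → C-55 forms (Rx 2).
X-77 would need C-72 and C-55 (Rx 5), but C-72 never forms. C-72 would need R-58 and X-77 (Rx 4), but X-77 never forms.

C-55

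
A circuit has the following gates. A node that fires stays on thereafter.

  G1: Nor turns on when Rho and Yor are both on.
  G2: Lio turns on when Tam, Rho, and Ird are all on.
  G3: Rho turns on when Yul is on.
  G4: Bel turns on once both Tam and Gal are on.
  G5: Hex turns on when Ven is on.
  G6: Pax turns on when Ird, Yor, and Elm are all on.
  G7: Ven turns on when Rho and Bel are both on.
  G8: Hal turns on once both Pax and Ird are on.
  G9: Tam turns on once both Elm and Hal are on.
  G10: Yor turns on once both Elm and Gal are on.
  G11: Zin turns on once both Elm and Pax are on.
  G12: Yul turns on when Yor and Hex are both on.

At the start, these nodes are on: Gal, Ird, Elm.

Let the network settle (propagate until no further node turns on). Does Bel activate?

G10: Elm and Gal on → Yor on.
G6: Ird, Yor, and Elm on → Pax on.
G8: Pax and Ird on → Hal on.
G9: Elm and Hal on → Tam on.
G4: Tam and Gal on → Bel on.

Yes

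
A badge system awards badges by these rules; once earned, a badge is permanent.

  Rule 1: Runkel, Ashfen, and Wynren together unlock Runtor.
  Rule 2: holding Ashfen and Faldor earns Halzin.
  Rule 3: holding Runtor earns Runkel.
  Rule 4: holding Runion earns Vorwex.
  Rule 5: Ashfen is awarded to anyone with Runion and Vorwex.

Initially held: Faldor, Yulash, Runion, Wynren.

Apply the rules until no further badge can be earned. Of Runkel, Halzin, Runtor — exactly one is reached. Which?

Halzin

With Runion, Vorwex is earned (Rule 4).
With Runion and Vorwex, Ashfen is earned (Rule 5).
With Ashfen and Faldor, Halzin is earned (Rule 2).
Runtor would need Runkel, Ashfen, and Wynren (Rule 1), but Runkel is never earned. Runkel would need Runtor (Rule 3), but Runtor is never earned.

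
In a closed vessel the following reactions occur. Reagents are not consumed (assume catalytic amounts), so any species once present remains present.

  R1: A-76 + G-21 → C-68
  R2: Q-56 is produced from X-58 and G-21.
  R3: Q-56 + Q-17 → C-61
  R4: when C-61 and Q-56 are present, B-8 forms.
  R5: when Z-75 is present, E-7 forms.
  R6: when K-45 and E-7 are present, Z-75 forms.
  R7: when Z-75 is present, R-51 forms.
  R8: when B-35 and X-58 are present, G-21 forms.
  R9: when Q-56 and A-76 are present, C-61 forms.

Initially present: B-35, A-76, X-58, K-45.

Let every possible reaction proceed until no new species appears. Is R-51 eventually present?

R-51 would need Z-75 (R7), but Z-75 never forms.

No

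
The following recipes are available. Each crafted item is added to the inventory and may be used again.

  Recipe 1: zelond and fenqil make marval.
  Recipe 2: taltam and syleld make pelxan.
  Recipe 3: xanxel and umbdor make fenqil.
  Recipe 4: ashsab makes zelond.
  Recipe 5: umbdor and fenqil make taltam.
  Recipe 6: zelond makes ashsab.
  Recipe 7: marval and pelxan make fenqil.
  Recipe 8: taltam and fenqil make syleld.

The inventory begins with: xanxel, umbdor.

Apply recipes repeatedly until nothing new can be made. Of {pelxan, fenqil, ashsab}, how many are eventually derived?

Using Recipe 3, xanxel and umbdor make fenqil.
Using Recipe 5, umbdor and fenqil make taltam.
Using Recipe 8, taltam and fenqil make syleld.
Using Recipe 2, taltam and syleld make pelxan.
pelxan: reached.
fenqil: reached.
ashsab would need zelond (Recipe 6), but zelond is never obtained.
Reached: pelxan and fenqil — 2 of the 3.

2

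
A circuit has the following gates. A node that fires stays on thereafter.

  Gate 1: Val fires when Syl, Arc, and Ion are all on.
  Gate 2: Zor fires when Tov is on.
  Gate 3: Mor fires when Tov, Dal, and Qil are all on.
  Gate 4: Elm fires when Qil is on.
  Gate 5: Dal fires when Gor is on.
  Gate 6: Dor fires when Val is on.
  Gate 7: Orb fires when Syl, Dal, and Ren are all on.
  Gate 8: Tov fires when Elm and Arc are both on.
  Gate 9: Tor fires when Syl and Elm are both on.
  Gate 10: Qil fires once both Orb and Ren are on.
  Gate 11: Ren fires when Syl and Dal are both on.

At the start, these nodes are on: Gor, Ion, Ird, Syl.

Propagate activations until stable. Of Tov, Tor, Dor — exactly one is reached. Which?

Gate 5: Gor on → Dal on.
Gate 11: Syl and Dal on → Ren on.
Gate 7: Syl, Dal, and Ren on → Orb on.
Gate 10: Orb and Ren on → Qil on.
Qil is on, so Elm fires (Gate 4).
Gate 9: Syl and Elm on → Tor on.
Tov would need Elm and Arc (Gate 8), but Arc never turns on. Dor would need Val (Gate 6), but Val never turns on.

Tor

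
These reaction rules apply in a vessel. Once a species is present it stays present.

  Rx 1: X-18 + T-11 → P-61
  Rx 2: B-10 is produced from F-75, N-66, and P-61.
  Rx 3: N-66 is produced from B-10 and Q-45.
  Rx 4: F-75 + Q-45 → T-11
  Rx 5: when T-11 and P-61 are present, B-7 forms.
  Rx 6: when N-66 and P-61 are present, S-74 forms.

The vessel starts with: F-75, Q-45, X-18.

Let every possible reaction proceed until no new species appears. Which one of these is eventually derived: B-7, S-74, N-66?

B-7

F-75 and Q-45 present → T-11 forms (Rx 4).
X-18 and T-11 present → P-61 forms (Rx 1).
T-11 and P-61 present → B-7 forms (Rx 5).
N-66 would need B-10 and Q-45 (Rx 3), but B-10 never forms. S-74 would need N-66 and P-61 (Rx 6), but N-66 never forms.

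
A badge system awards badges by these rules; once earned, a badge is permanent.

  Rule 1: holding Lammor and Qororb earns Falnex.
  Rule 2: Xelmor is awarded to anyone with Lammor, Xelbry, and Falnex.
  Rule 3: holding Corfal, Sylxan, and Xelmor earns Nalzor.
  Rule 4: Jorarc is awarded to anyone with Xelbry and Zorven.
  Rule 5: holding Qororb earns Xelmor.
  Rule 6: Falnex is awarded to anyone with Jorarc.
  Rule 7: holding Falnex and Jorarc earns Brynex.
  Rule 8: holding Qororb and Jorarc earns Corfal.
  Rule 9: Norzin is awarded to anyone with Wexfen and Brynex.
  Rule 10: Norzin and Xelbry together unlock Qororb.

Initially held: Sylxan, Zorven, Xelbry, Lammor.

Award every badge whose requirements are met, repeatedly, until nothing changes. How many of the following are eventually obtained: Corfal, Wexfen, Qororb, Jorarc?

1

With Xelbry and Zorven, Jorarc is earned (Rule 4).
Corfal would need Qororb and Jorarc (Rule 8), but Qororb is never earned.
No rule produces Wexfen, and it is not given.
Qororb would need Norzin and Xelbry (Rule 10), but Norzin is never earned.
Jorarc: reached.
Reached: Jorarc — 1 of the 4.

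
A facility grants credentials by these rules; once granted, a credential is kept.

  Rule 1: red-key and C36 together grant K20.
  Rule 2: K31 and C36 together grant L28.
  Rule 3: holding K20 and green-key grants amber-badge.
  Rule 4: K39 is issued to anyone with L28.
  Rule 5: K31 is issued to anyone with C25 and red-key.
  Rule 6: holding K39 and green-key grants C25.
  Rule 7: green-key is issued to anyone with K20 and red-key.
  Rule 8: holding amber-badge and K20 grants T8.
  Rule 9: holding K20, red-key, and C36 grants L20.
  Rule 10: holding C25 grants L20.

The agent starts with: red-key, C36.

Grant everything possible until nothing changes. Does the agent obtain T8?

Yes

Holding red-key and C36 grants K20 (Rule 1).
Holding K20 and red-key grants green-key (Rule 7).
Holding K20 and green-key grants amber-badge (Rule 3).
Holding amber-badge and K20 grants T8 (Rule 8).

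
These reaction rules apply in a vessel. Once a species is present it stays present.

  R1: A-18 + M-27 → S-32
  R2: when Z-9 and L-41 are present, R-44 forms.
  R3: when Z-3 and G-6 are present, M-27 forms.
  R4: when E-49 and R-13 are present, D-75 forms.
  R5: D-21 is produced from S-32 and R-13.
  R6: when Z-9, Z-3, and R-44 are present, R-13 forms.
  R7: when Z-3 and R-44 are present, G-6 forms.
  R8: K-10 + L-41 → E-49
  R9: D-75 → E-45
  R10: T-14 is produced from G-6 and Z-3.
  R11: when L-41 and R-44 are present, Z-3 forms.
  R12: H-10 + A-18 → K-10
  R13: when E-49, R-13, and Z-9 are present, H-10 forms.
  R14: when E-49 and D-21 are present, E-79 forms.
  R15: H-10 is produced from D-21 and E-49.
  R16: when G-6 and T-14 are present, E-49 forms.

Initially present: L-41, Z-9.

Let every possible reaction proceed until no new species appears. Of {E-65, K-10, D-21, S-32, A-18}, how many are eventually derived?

0

No rule produces E-65, and it is not given.
K-10 would need H-10 and A-18 (R12), but A-18 never forms.
D-21 would need S-32 and R-13 (R5), but S-32 never forms.
S-32 would need A-18 and M-27 (R1), but A-18 never forms.
No rule produces A-18, and it is not given.
None of the 5 are reached.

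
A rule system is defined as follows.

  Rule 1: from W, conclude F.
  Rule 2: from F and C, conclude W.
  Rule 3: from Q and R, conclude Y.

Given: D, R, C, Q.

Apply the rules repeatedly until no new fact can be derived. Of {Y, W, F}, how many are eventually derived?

1

Q and R hold, so Y follows (Rule 3).
Y: reached.
W would need F and C (Rule 2), but F is never established.
F would need W (Rule 1), but W is never established.
Reached: Y — 1 of the 3.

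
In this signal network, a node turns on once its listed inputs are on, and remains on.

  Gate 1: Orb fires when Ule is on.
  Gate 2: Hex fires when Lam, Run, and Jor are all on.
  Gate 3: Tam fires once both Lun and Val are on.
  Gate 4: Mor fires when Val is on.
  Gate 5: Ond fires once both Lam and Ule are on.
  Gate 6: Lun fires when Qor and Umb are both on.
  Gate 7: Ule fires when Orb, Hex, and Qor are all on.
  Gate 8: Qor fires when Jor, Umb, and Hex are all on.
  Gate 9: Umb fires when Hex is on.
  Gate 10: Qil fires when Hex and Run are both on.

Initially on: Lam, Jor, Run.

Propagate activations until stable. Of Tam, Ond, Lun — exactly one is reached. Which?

Lam, Run, and Jor are on, so Hex fires (Gate 2).
Hex is on, so Umb fires (Gate 9).
Jor, Umb, and Hex are on, so Qor fires (Gate 8).
Qor and Umb are on, so Lun fires (Gate 6).
Ond would need Lam and Ule (Gate 5), but Ule never turns on. Tam would need Lun and Val (Gate 3), but Val never turns on.

Lun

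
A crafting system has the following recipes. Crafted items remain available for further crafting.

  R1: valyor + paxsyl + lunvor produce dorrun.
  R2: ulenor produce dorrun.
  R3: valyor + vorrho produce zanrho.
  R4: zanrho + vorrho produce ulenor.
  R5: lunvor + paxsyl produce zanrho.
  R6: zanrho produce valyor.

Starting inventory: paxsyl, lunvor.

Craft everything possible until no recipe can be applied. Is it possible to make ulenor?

ulenor would need zanrho and vorrho (R4), but vorrho is never obtained.

No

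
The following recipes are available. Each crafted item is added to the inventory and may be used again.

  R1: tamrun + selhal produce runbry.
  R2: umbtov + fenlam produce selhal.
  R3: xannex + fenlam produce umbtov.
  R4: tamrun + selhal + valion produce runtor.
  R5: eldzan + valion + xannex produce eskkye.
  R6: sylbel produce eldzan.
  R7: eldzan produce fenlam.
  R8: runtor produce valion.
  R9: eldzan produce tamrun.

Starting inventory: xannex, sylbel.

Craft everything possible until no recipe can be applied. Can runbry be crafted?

Using R6, sylbel makes eldzan.
Using R9, eldzan makes tamrun.
eldzan → fenlam (R7).
Using R3, xannex and fenlam make umbtov.
Using R2, umbtov and fenlam make selhal.
Using R1, tamrun and selhal make runbry.

Yes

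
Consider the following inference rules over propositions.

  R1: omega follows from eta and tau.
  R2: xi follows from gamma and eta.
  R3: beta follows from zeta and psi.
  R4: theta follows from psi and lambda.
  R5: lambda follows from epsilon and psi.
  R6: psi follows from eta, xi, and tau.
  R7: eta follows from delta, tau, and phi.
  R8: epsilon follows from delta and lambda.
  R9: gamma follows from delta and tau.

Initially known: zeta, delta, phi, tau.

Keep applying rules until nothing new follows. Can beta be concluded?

Yes

From delta, tau, and phi, R7 gives eta.
From delta and tau, R9 gives gamma.
gamma and eta hold, so xi follows (R2).
eta, xi, and tau hold, so psi follows (R6).
From zeta and psi, R3 gives beta.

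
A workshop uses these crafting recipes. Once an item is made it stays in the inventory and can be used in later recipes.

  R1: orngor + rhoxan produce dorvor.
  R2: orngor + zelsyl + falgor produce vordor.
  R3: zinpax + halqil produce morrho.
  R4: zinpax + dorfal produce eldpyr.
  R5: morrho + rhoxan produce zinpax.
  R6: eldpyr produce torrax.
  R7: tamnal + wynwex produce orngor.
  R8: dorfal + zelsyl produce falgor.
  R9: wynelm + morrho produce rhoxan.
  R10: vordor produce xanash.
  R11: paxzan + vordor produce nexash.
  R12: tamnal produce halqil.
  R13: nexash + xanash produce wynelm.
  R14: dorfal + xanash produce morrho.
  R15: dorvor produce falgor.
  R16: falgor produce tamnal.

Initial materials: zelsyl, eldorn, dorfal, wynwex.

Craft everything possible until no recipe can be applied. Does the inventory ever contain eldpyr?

eldpyr would need zinpax and dorfal (R4), but zinpax is never obtained.

No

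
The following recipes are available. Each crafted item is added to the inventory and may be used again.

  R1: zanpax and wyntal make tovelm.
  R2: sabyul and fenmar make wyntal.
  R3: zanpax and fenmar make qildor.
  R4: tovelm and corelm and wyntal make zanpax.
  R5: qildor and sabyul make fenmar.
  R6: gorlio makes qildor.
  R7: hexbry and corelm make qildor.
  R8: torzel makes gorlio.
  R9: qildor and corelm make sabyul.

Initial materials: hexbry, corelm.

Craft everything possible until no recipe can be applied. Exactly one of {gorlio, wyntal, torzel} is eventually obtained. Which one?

hexbry and corelm → qildor (R7).
Using R9, qildor and corelm make sabyul.
Using R5, qildor and sabyul make fenmar.
Using R2, sabyul and fenmar make wyntal.
gorlio would need torzel (R8), but torzel is never obtained. No rule produces torzel, and it is not given.

wyntal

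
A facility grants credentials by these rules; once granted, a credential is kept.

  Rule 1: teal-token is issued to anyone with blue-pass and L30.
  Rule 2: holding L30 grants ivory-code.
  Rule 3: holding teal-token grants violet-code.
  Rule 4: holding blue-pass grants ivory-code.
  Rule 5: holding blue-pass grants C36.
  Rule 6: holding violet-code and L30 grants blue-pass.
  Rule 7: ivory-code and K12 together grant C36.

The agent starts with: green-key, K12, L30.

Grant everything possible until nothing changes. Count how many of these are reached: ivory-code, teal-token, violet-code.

1

Holding L30 grants ivory-code (Rule 2).
ivory-code: reached.
teal-token would need blue-pass and L30 (Rule 1), but blue-pass is never granted.
violet-code would need teal-token (Rule 3), but teal-token is never granted.
Reached: ivory-code — 1 of the 3.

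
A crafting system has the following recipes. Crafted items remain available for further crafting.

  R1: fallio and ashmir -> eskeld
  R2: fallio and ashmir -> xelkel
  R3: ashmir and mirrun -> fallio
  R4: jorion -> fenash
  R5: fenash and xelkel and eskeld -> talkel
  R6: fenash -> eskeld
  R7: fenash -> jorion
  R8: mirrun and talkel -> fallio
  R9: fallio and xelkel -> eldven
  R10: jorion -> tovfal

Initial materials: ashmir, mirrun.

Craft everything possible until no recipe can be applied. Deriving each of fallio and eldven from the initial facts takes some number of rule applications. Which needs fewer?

fallio

fallio: Using R3, ashmir and mirrun make fallio. [1 rule application]
eldven: ashmir and mirrun -> fallio (R3). fallio and ashmir -> xelkel (R2). fallio and xelkel -> eldven (R9). [3 rule applications]
fallio needs fewer.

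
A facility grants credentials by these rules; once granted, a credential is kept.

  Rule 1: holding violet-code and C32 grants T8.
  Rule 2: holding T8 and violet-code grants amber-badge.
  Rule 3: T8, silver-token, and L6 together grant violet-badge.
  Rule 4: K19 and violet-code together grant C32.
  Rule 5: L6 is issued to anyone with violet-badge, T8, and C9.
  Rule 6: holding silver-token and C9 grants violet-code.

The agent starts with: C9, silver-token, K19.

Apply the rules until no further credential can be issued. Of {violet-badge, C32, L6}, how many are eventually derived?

1

Holding silver-token and C9 grants violet-code (Rule 6).
Holding K19 and violet-code grants C32 (Rule 4).
violet-badge would need T8, silver-token, and L6 (Rule 3), but L6 is never granted.
C32: reached.
L6 would need violet-badge, T8, and C9 (Rule 5), but violet-badge is never granted.
Reached: C32 — 1 of the 3.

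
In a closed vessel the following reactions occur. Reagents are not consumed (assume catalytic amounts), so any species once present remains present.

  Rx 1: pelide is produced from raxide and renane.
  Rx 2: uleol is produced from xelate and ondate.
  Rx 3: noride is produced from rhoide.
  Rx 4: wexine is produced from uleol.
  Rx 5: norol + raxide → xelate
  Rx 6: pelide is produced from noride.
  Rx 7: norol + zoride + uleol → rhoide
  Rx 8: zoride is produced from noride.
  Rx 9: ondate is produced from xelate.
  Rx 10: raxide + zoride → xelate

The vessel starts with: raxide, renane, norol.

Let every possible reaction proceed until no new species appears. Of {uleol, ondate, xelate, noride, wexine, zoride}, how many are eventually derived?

norol and raxide present → xelate forms (Rx 5).
xelate present → ondate forms (Rx 9).
xelate and ondate present → uleol forms (Rx 2).
uleol present → wexine forms (Rx 4).
uleol: reached.
ondate: reached.
xelate: reached.
noride would need rhoide (Rx 3), but rhoide never forms.
wexine: reached.
zoride would need noride (Rx 8), but noride never forms.
Reached: uleol, ondate, xelate, and wexine — 4 of the 6.

4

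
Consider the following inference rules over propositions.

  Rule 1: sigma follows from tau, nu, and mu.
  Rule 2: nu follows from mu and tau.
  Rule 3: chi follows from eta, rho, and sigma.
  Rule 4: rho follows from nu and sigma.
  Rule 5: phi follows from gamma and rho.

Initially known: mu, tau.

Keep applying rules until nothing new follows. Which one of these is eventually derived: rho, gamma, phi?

rho

mu and tau hold, so nu follows (Rule 2).
tau, nu, and mu hold, so sigma follows (Rule 1).
From nu and sigma, Rule 4 gives rho.
No rule produces gamma, and it is not given. phi would need gamma and rho (Rule 5), but gamma is never established.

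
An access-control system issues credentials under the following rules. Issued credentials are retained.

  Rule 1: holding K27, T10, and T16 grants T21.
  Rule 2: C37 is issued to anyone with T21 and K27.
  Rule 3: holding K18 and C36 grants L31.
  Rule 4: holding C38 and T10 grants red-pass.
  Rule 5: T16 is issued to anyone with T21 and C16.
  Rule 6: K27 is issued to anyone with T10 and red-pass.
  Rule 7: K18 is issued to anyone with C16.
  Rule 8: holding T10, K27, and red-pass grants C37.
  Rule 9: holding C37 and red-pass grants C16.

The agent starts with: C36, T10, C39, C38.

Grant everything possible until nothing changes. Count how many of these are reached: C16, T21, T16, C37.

Holding C38 and T10 grants red-pass (Rule 4).
Holding T10 and red-pass grants K27 (Rule 6).
Holding T10, K27, and red-pass grants C37 (Rule 8).
Holding C37 and red-pass grants C16 (Rule 9).
C16: reached.
T21 would need K27, T10, and T16 (Rule 1), but T16 is never granted.
T16 would need T21 and C16 (Rule 5), but T21 is never granted.
C37: reached.
Reached: C16 and C37 — 2 of the 4.

2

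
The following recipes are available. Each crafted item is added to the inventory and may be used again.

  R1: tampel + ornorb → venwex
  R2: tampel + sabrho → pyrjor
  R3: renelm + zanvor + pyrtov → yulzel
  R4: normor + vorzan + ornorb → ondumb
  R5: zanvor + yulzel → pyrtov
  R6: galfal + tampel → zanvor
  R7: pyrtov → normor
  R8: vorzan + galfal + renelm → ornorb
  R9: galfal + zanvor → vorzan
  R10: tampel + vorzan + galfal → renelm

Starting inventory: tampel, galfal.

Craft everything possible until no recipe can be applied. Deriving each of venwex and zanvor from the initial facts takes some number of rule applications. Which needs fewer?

zanvor

zanvor: Using R6, galfal and tampel make zanvor. [1 rule application]
venwex: Using R6, galfal and tampel make zanvor. galfal + zanvor → vorzan (R9). Using R10, tampel, vorzan, and galfal make renelm. Using R8, vorzan, galfal, and renelm make ornorb. Using R1, tampel and ornorb make venwex. [5 rule applications]
zanvor needs fewer.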